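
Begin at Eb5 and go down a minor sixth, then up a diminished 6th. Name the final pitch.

Ebb5

A minor sixth down from Eb5 is G4.
G4 up a diminished sixth → Ebb5 (7 semitones).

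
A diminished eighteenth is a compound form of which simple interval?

diminished fourth

Each octave removed subtracts seven from the number: 18 − 14 = 4.
Quality carries through unchanged, so the simple form is a diminished fourth.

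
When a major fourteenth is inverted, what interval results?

First reduce the compound major fourteenth to its simple form, a major seventh.
Interval numbers invert to sum to nine: 7 + 2 = 9, so a seventh inverts to a second.
The quality also flips — major becomes minor — giving a minor second.

minor second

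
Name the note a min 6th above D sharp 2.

Six letter names up from D: B.
A minor sixth spans 8 semitones, so from D#2 the target pitch is B2.

B 2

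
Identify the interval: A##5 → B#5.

A to B spans two letter names (A-B), so the interval is some kind of second.
At 1 semitone, A##5→B#5 falls one short of a major second: minor.

minor 2nd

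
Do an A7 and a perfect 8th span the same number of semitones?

Yes

Both span 12 semitones: an augmented seventh and a perfect octave are the same chromatic distance.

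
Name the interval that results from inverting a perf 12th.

First reduce the compound perfect twelfth to its simple form, a perfect fifth.
Inverted interval numbers add to nine, so a fifth pairs with a fourth (5 + 4 = 9).
Quality inverts too: perfect stays perfect. That makes the inversion a perfect fourth.

P4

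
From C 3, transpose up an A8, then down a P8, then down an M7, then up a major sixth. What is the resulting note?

An augmented octave up from C3 is C#4.
C#4 down a perfect octave → C#3 (12 semitones).
C#3 down a major seventh → D2 (11 semitones).
D2 up a major sixth → B2 (9 semitones).

B 2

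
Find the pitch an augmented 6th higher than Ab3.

F#4

Six letter names up from A: F.
An augmented sixth spans 10 semitones, so from Ab3 the target pitch is F#4.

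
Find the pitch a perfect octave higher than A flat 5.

A flat 6

An octave keeps the letter name A, an octave up from A.
A perfect octave spans 12 semitones, so from Ab5 the target pitch is Ab6.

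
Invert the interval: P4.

The rule of nine gives the new number: 9 − 4 = 5, so a fourth becomes a fifth.
And perfect stays perfect under inversion, so we get a perfect fifth.

perfect fifth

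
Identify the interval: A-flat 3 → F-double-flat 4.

diminished sixth

A to F spans six letter names (A-B-C-D-E-F) — that makes it a sixth of some quality.
The major sixth is 9 semitones; here we have 7, two semitones narrower: diminished.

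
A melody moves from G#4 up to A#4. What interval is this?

G to A spans two letter names (G-A), so the interval is some kind of second.
The major second spans 2 semitones, and G#4 to A#4 is exactly 2 semitones — so this is a major second.

M2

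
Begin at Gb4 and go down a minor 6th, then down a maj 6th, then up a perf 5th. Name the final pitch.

Ab3

Gb4 down a minor sixth → Bb3 (8 semitones).
Bb3 down a major sixth → Db3 (9 semitones).
Up a perfect fifth from Db3: Ab3 (7 semitones up).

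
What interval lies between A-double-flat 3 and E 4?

A to E spans five letter names (A-B-C-D-E): a fifth.
Abb3 to E4 spans 9 semitones — two semitones wider than the perfect fifth (7) — giving a doubly augmented fifth.

doubly augmented fifth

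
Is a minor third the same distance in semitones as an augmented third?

No

A minor third is 3 semitones but an augmented third is 5 semitones — different sizes.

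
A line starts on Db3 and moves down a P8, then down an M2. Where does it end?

Down a perfect octave from Db3: Db2 (12 semitones down).
Db2 down a major second → Cb2 (2 semitones).

Cb2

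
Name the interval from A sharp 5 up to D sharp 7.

perfect 11th

A to D spans four letter names (A-B-C-D), plus an octave: an eleventh.
Counting semitones, A#5→D#7 is 17, which is the perfect eleventh.
(Equivalently, a compound perfect fourth: a perfect fourth plus an octave.)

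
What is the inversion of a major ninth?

First reduce the compound major ninth to its simple form, a major second.
The rule of nine gives the new number: 9 − 2 = 7, so a second becomes a seventh.
Quality inverts too: major becomes minor. That makes the inversion a minor seventh.

m7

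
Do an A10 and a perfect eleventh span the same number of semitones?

Yes

An augmented tenth spans 17 semitones, and a perfect eleventh also spans 17 semitones — they're enharmonic.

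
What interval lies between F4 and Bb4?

F to B spans four letter names (F-G-A-B): a fourth.
F4 to Bb4 is 5 semitones, matching the perfect fourth exactly, so the quality is perfect.

perfect 4th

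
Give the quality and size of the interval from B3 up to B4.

B to B is the same letter name, plus an octave, so the interval is some kind of octave.
The perfect octave spans 12 semitones, and B3 to B4 is exactly 12 semitones — so this is a perfect octave.

perfect octave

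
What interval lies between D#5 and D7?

diminished fifteenth

D to D is the same letter name, plus 2 octaves, so the interval is some kind of fifteenth.
A perfect fifteenth would be 24 semitones; D#5 to D7 is 23, one semitone narrower, so the interval is diminished.
(Equivalently, a compound diminished octave: a diminished octave plus an octave.)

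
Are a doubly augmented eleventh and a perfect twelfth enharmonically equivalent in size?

Both span 19 semitones: a doubly augmented eleventh and a perfect twelfth are the same chromatic distance.

Yes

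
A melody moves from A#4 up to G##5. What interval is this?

major 7th

A to G spans seven letter names (A-B-C-D-E-F-G): a seventh.
A#4 to G##5 is 11 semitones, matching the major seventh exactly, so the quality is major.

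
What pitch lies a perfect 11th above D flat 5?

The eleventh's letter: D up four letter names plus an octave → G.
A perfect eleventh is 17 semitones; 17 semitones up from Db5 gives Gb6.

G flat 6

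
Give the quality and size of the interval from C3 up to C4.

C to C is the same letter name, plus an octave: an octave.
Counting semitones, C3→C4 is 12, which is the perfect octave.

P8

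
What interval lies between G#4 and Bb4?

diminished third

G to B spans three letter names (G-A-B), so the interval is some kind of third.
A major third would be 4 semitones; G#4 to Bb4 is 2, two semitones narrower, so the interval is diminished.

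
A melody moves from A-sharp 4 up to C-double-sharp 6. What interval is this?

major 10th

A to C spans three letter names (A-B-C), plus an octave, so the interval is some kind of tenth.
Counting semitones, A#4→C##6 is 16, which is the major tenth.
(Equivalently, a compound major third: a major third plus an octave.)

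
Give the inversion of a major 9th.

First reduce the compound major ninth to its simple form, a major second.
The rule of nine gives the new number: 9 − 2 = 7, so a second becomes a seventh.
Quality inverts too: major becomes minor. That makes the inversion a minor seventh.

minor seventh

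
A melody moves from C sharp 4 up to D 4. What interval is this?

C to D spans two letter names (C-D): a second.
A major second would be 2 semitones, but C#4 to D4 is 1 — one semitone narrower, making it a minor second.

minor second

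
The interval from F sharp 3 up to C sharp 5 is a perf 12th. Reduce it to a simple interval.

Subtracting seven from the interval number removes an octave: 12 − 7 = 5.
That makes a perfect twelfth a compound perfect fifth — an octave plus a perfect fifth.

perfect fifth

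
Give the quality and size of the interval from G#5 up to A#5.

major second

G to A spans two letter names (G-A), so the interval is some kind of second.
G#5 to A#5 is 2 semitones, matching the major second exactly, so the quality is major.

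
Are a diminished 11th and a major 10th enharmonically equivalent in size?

Yes

A diminished eleventh spans 16 semitones, and a major tenth also spans 16 semitones — they're enharmonic.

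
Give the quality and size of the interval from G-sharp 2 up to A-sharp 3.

G to A spans two letter names (G-A), plus an octave — that makes it a ninth of some quality.
The major ninth spans 14 semitones, and G#2 to A#3 is exactly 14 semitones — so this is a major ninth.
(Equivalently, a compound major second: a major second plus an octave.)

M9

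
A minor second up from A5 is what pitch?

Bb5

Counting two letter names up from A lands on B.
Moving 1 semitone up from A5 (the size of a minor second) reaches Bb5.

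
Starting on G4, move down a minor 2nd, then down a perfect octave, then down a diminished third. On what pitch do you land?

D##3

A minor second down from G4 is F#4.
A perfect octave down from F#4 is F#3.
Down a diminished third from F#3: D##3 (2 semitones down).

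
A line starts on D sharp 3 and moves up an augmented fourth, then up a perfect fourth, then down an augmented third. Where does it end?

A 3

Up an augmented fourth from D#3: G##3 (6 semitones up).
Up a perfect fourth from G##3: C##4 (5 semitones up).
An augmented third down from C##4 is A3.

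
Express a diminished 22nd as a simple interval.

diminished octave

Each octave removed subtracts seven from the number: 22 − 14 = 8.
Quality carries through unchanged, so the simple form is a diminished octave.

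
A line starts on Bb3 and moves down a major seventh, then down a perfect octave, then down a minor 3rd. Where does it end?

Ab1

Down a major seventh from Bb3: Cb3 (11 semitones down).
A perfect octave down from Cb3 is Cb2.
A minor third down from Cb2 is Ab1.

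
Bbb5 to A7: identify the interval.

augmented fourteenth

B to A spans seven letter names (B-C-D-E-F-G-A), plus an octave, so the interval is some kind of fourteenth.
The major fourteenth is 23 semitones; here we have 24, one semitone wider: augmented.
(Equivalently, a compound augmented seventh: an augmented seventh plus an octave.)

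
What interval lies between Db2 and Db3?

P8

D to D is the same letter name, plus an octave: an octave.
Db2 to Db3 is 12 semitones, matching the perfect octave exactly, so the quality is perfect.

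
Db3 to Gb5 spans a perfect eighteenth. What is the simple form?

Take out 2 octaves (14 from the number): 18 − 14 = 4.
So a perfect eighteenth is 2 octaves plus a perfect fourth. The quality is unchanged.

perfect fourth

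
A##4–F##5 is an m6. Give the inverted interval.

major third

Interval numbers invert to sum to nine: 6 + 3 = 9, so a sixth inverts to a third.
Quality inverts too: minor becomes major. That makes the inversion a major third.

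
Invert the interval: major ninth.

m7

First reduce the compound major ninth to its simple form, a major second.
Interval numbers invert to sum to nine: 2 + 7 = 9, so a second inverts to a seventh.
The quality also flips — major becomes minor — giving a minor seventh.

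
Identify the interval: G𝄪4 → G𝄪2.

Descending from G##4 to G##2 is the same interval as ascending G##2 to G##4.
G to G is the same letter name, plus 2 octaves, so the interval is some kind of fifteenth.
G##2 to G##4 is 24 semitones, matching the perfect fifteenth exactly, so the quality is perfect.
(Equivalently, a compound perfect octave: a perfect octave plus an octave.)

perfect 15th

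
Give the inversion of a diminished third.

Inverted interval numbers add to nine, so a third pairs with a sixth (3 + 6 = 9).
And diminished becomes augmented under inversion, so we get an augmented sixth.

augmented sixth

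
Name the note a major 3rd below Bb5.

Gb5

Three letter names down from B: G.
A major third is 4 semitones; 4 semitones down from Bb5 gives Gb5.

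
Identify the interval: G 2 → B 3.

M10

G to B spans three letter names (G-A-B), plus an octave: a tenth.
Counting semitones, G2→B3 is 16, which is the major tenth.
(Equivalently, a compound major third: a major third plus an octave.)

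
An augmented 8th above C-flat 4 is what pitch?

For an octave the letter name doesn't change: still C, an octave up.
Moving 13 semitones up from Cb4 (the size of an augmented octave) reaches C5.

C 5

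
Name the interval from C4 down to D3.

minor 7th

Descending from C4 to D3 is the same interval as ascending D3 to C4.
D to C spans seven letter names (D-E-F-G-A-B-C): a seventh.
At 10 semitones, D3→C4 falls one short of a major seventh: minor.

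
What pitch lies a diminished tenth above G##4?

Three letters up from G (plus an octave) reaches B.
A diminished tenth is 14 semitones; 14 semitones up from G##4 gives B5.

B5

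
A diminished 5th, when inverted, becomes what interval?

A4

The rule of nine gives the new number: 9 − 5 = 4, so a fifth becomes a fourth.
Quality inverts too: diminished becomes augmented. That makes the inversion an augmented fourth.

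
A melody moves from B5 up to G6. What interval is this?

B to G spans six letter names (B-C-D-E-F-G): a sixth.
A major sixth would be 9 semitones, but B5 to G6 is 8 — one semitone narrower, making it a minor sixth.

minor sixth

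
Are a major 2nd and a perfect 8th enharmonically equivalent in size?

No

2 semitones (major second) vs 12 semitones (perfect octave): not equal.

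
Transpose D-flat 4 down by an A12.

The twelfth's letter: D down five letter names plus an octave → G.
An augmented twelfth spans 20 semitones, so from Db4 the target pitch is Gbb2.

G-double-flat 2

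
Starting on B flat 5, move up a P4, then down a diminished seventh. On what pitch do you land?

F sharp 5

Up a perfect fourth from Bb5: Eb6 (5 semitones up).
Down a diminished seventh from Eb6: F#5 (9 semitones down).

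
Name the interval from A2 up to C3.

minor third

A to C spans three letter names (A-B-C) — that makes it a third of some quality.
A major third would be 4 semitones, but A2 to C3 is 3 — one semitone narrower, making it a minor third.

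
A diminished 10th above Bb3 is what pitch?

Dbb5

Three letters up from B (plus an octave) reaches D.
A diminished tenth is 14 semitones; 14 semitones up from Bb3 gives Dbb5.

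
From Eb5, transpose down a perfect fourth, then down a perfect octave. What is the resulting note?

Bb3

Eb5 down a perfect fourth → Bb4 (5 semitones).
Down a perfect octave from Bb4: Bb3 (12 semitones down).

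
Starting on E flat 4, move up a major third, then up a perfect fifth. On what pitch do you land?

D 5

Eb4 up a major third → G4 (4 semitones).
G4 up a perfect fifth → D5 (7 semitones).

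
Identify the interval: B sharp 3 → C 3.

augmented 7th

Descending from B#3 to C3 is the same interval as ascending C3 to B#3.
C to B spans seven letter names (C-D-E-F-G-A-B) — that makes it a seventh of some quality.
C3 to B#3 spans 12 semitones — one semitone wider than the major seventh (11) — giving an augmented seventh.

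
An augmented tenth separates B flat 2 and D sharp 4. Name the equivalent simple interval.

Take out an octave (7 from the number): 10 − 7 = 3.
Quality carries through unchanged, so the simple form is an augmented third.

augmented 3rd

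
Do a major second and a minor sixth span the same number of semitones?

A major second spans 2 semitones; a minor sixth spans 8 semitones. They differ by 6.

No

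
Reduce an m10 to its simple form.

minor 3rd

Take out an octave (7 from the number): 10 − 7 = 3.
Quality carries through unchanged, so the simple form is a minor third.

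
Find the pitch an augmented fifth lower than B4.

Counting five letter names down from B lands on E.
Moving 8 semitones down from B4 (the size of an augmented fifth) reaches Eb4.

Eb4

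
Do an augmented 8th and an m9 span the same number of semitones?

An augmented octave = 13 semitones = a minor ninth; enharmonically equal.

Yes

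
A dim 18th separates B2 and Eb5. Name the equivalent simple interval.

d4

Each octave removed subtracts seven from the number: 18 − 14 = 4.
Quality carries through unchanged, so the simple form is a diminished fourth.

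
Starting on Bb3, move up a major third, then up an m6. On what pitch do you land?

A major third up from Bb3 is D4.
D4 up a minor sixth → Bb4 (8 semitones).

Bb4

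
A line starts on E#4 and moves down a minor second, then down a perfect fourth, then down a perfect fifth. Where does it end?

A minor second down from E#4 is D##4.
A perfect fourth down from D##4 is A##3.
Down a perfect fifth from A##3: D##3 (7 semitones down).

D##3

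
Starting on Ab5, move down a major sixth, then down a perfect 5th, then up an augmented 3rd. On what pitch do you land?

Ab5 down a major sixth → Cb5 (9 semitones).
Cb5 down a perfect fifth → Fb4 (7 semitones).
Fb4 up an augmented third → A4 (5 semitones).

A4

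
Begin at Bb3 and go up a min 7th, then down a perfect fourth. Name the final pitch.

A minor seventh up from Bb3 is Ab4.
A perfect fourth down from Ab4 is Eb4.

Eb4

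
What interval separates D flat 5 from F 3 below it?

minor thirteenth

Descending from Db5 to F3 is the same interval as ascending F3 to Db5.
F to D spans six letter names (F-G-A-B-C-D), plus an octave — that makes it a thirteenth of some quality.
At 20 semitones, F3→Db5 falls one short of a major thirteenth: minor.
(Equivalently, a compound minor sixth: a minor sixth plus an octave.)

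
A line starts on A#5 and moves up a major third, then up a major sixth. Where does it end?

A major third up from A#5 is C##6.
Up a major sixth from C##6: A##6 (9 semitones up).

A##6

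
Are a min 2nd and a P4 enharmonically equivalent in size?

1 semitone (minor second) vs 5 semitones (perfect fourth): not equal.

No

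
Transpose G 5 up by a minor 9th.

A flat 6

The ninth's letter: G up two letter names plus an octave → A.
Moving 13 semitones up from G5 (the size of a minor ninth) reaches Ab6.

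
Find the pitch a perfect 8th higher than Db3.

The letter stays D (same as the start), shifted an octave up.
A perfect octave is 12 semitones; 12 semitones up from Db3 gives Db4.

Db4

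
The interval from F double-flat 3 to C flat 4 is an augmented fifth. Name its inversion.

Interval numbers invert to sum to nine: 5 + 4 = 9, so a fifth inverts to a fourth.
And augmented becomes diminished under inversion, so we get a diminished fourth.

d4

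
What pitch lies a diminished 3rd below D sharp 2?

Counting three letter names down from D lands on B.
A diminished third spans 2 semitones, so from D#2 the target pitch is B##1.

B double-sharp 1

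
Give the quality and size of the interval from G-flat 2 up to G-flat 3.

G to G is the same letter name, plus an octave: an octave.
Counting semitones, Gb2→Gb3 is 12, which is the perfect octave.

P8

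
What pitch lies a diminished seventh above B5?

Counting seven letter names up from B lands on A.
Moving 9 semitones up from B5 (the size of a diminished seventh) reaches Ab6.

Ab6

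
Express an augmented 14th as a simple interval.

augmented 7th

Take out an octave (7 from the number): 14 − 7 = 7.
Quality carries through unchanged, so the simple form is an augmented seventh.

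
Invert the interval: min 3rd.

Inverted interval numbers add to nine, so a third pairs with a sixth (3 + 6 = 9).
And minor becomes major under inversion, so we get a major sixth.

major 6th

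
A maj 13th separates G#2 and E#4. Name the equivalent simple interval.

Each octave removed subtracts seven from the number: 13 − 7 = 6.
That makes a major thirteenth a compound major sixth — an octave plus a major sixth.

M6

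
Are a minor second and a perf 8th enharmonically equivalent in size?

A minor second spans 1 semitone; a perfect octave spans 12 semitones. They differ by 11.

No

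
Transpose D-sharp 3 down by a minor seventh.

The seventh takes the letter from D down to E.
Moving 10 semitones down from D#3 (the size of a minor seventh) reaches E#2.

E-sharp 2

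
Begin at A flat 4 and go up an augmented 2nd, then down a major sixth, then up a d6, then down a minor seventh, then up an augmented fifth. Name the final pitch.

G 4

Up an augmented second from Ab4: B4 (3 semitones up).
B4 down a major sixth → D4 (9 semitones).
Up a diminished sixth from D4: Bbb4 (7 semitones up).
Down a minor seventh from Bbb4: Cb4 (10 semitones down).
Up an augmented fifth from Cb4: G4 (8 semitones up).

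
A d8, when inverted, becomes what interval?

Interval numbers invert to sum to nine: 8 + 1 = 9, so an octave inverts to a unison.
And diminished becomes augmented under inversion, so we get an augmented unison.

augmented 1st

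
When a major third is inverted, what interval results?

The rule of nine gives the new number: 9 − 3 = 6, so a third becomes a sixth.
Quality inverts too: major becomes minor. That makes the inversion a minor sixth.

minor sixth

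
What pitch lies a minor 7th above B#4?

Seven letter names up from B: A.
A minor seventh is 10 semitones; 10 semitones up from B#4 gives A#5.

A#5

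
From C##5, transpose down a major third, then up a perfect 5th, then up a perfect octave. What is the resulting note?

Down a major third from C##5: A#4 (4 semitones down).
A perfect fifth up from A#4 is E#5.
A perfect octave up from E#5 is E#6.

E#6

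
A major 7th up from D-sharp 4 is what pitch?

C-double-sharp 5

Counting seven letter names up from D lands on C.
A major seventh spans 11 semitones, so from D#4 the target pitch is C##5.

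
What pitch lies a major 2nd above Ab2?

Bb2

Two letter names up from A: B.
Moving 2 semitones up from Ab2 (the size of a major second) reaches Bb2.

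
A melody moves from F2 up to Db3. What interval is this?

minor 6th

F to D spans six letter names (F-G-A-B-C-D) — that makes it a sixth of some quality.
A major sixth would be 9 semitones, but F2 to Db3 is 8 — one semitone narrower, making it a minor sixth.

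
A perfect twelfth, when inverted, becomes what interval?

perfect 4th

First reduce the compound perfect twelfth to its simple form, a perfect fifth.
Interval numbers invert to sum to nine: 5 + 4 = 9, so a fifth inverts to a fourth.
The quality also flips — perfect stays perfect — giving a perfect fourth.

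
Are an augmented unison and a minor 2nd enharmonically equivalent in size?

Yes

An augmented unison spans 1 semitone, and a minor second also spans 1 semitone — they're enharmonic.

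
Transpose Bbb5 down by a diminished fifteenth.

For a fifteenth the letter name doesn't change: still B, two octaves down.
A diminished fifteenth spans 23 semitones, so from Bbb5 the target pitch is Bb3.

Bb3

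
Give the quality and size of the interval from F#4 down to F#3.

Descending from F#4 to F#3 is the same interval as ascending F#3 to F#4.
F to F is the same letter name, plus an octave — that makes it an octave of some quality.
Counting semitones, F#3→F#4 is 12, which is the perfect octave.

perfect octave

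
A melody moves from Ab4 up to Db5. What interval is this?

perfect 4th

A to D spans four letter names (A-B-C-D) — that makes it a fourth of some quality.
Ab4 to Db5 is 5 semitones, matching the perfect fourth exactly, so the quality is perfect.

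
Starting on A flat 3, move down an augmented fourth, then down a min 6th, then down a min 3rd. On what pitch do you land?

E flat 2

An augmented fourth down from Ab3 is Ebb3.
A minor sixth down from Ebb3 is Gb2.
Down a minor third from Gb2: Eb2 (3 semitones down).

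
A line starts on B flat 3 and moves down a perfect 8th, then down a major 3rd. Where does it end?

A perfect octave down from Bb3 is Bb2.
Bb2 down a major third → Gb2 (4 semitones).

G flat 2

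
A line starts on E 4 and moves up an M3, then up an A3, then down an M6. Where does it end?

D double-sharp 4

Up a major third from E4: G#4 (4 semitones up).
G#4 up an augmented third → B##4 (5 semitones).
Down a major sixth from B##4: D##4 (9 semitones down).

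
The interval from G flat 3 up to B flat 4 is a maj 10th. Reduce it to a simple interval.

major 3rd

Subtracting seven from the interval number removes an octave: 10 − 7 = 3.
Quality carries through unchanged, so the simple form is a major third.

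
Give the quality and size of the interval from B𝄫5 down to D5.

Descending from Bbb5 to D5 is the same interval as ascending D5 to Bbb5.
D to B spans six letter names (D-E-F-G-A-B) — that makes it a sixth of some quality.
The major sixth is 9 semitones; here we have 7, two semitones narrower: diminished.

diminished sixth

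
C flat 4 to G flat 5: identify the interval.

C to G spans five letter names (C-D-E-F-G), plus an octave — that makes it a twelfth of some quality.
Counting semitones, Cb4→Gb5 is 19, which is the perfect twelfth.
(Equivalently, a compound perfect fifth: a perfect fifth plus an octave.)

perfect twelfth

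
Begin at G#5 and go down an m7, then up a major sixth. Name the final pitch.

A minor seventh down from G#5 is A#4.
Up a major sixth from A#4: F##5 (9 semitones up).

F##5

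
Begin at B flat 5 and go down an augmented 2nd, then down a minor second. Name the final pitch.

An augmented second down from Bb5 is Abb5.
Down a minor second from Abb5: Gb5 (1 semitone down).

G flat 5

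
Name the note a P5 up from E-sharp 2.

The fifth takes the letter from E up to B.
A perfect fifth spans 7 semitones, so from E#2 the target pitch is B#2.

B-sharp 2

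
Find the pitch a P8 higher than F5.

F6

For an octave the letter name doesn't change: still F, an octave up.
Moving 12 semitones up from F5 (the size of a perfect octave) reaches F6.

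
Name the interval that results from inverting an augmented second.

diminished 7th

Inverted interval numbers add to nine, so a second pairs with a seventh (2 + 7 = 9).
And augmented becomes diminished under inversion, so we get a diminished seventh.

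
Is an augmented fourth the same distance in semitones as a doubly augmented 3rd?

Yes

An augmented fourth = 6 semitones = a doubly augmented third; enharmonically equal.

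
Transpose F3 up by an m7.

Counting seven letter names up from F lands on E.
A minor seventh is 10 semitones; 10 semitones up from F3 gives Eb4.

Eb4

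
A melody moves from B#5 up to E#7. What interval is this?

P11

B to E spans four letter names (B-C-D-E), plus an octave, so the interval is some kind of eleventh.
The perfect eleventh spans 17 semitones, and B#5 to E#7 is exactly 17 semitones — so this is a perfect eleventh.
(Equivalently, a compound perfect fourth: a perfect fourth plus an octave.)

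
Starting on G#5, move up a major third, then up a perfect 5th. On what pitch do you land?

F##6

G#5 up a major third → B#5 (4 semitones).
B#5 up a perfect fifth → F##6 (7 semitones).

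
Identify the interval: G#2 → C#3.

perfect fourth

G to C spans four letter names (G-A-B-C) — that makes it a fourth of some quality.
G#2 to C#3 is 5 semitones, matching the perfect fourth exactly, so the quality is perfect.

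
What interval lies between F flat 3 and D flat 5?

F to D spans six letter names (F-G-A-B-C-D), plus an octave: a thirteenth.
Counting semitones, Fb3→Db5 is 21, which is the major thirteenth.
(Equivalently, a compound major sixth: a major sixth plus an octave.)

major 13th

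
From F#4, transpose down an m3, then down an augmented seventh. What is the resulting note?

Eb3

Down a minor third from F#4: D#4 (3 semitones down).
An augmented seventh down from D#4 is Eb3.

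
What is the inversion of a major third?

The rule of nine gives the new number: 9 − 3 = 6, so a third becomes a sixth.
Quality inverts too: major becomes minor. That makes the inversion a minor sixth.

minor sixth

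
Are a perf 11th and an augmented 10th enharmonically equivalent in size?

Yes

A perfect eleventh = 17 semitones = an augmented tenth; enharmonically equal.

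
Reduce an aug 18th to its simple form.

augmented 4th

Take out 2 octaves (14 from the number): 18 − 14 = 4.
That makes an augmented eighteenth a compound augmented fourth — 2 octaves plus an augmented fourth.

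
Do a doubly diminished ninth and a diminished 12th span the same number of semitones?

No

11 semitones (doubly diminished ninth) vs 18 semitones (diminished twelfth): not equal.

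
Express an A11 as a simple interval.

Subtracting seven from the interval number removes an octave: 11 − 7 = 4.
Quality carries through unchanged, so the simple form is an augmented fourth.

augmented fourth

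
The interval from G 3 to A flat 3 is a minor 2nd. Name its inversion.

Interval numbers invert to sum to nine: 2 + 7 = 9, so a second inverts to a seventh.
And minor becomes major under inversion, so we get a major seventh.

major seventh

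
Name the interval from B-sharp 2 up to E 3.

d4

B to E spans four letter names (B-C-D-E): a fourth.
B#2 to E3 spans 4 semitones — one semitone narrower than the perfect fourth (5) — giving a diminished fourth.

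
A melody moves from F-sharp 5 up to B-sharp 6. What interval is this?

F to B spans four letter names (F-G-A-B), plus an octave: an eleventh.
The perfect eleventh is 17 semitones; here we have 18, one semitone wider: augmented.
(Equivalently, a compound augmented fourth: an augmented fourth plus an octave.)

augmented eleventh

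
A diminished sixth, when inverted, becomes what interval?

Interval numbers invert to sum to nine: 6 + 3 = 9, so a sixth inverts to a third.
The quality also flips — diminished becomes augmented — giving an augmented third.

augmented 3rd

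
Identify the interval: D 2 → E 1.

Descending from D2 to E1 is the same interval as ascending E1 to D2.
E to D spans seven letter names (E-F-G-A-B-C-D), so the interval is some kind of seventh.
E1 to D2 is 10 semitones, a half step short of the major seventh (11), so this is minor.

m7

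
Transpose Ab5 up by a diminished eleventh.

Four letters up from A (plus an octave) reaches D.
Moving 16 semitones up from Ab5 (the size of a diminished eleventh) reaches Dbb7.

Dbb7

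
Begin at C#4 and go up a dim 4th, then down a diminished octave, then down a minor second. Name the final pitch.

E#3

A diminished fourth up from C#4 is F4.
F4 down a diminished octave → F#3 (11 semitones).
F#3 down a minor second → E#3 (1 semitone).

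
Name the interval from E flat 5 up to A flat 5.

perfect 4th

E to A spans four letter names (E-F-G-A): a fourth.
Counting semitones, Eb5→Ab5 is 5, which is the perfect fourth.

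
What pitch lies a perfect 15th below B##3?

B##1

The letter stays B (same as the start), shifted two octaves down.
A perfect fifteenth spans 24 semitones, so from B##3 the target pitch is B##1.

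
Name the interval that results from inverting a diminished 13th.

First reduce the compound diminished thirteenth to its simple form, a diminished sixth.
Interval numbers invert to sum to nine: 6 + 3 = 9, so a sixth inverts to a third.
The quality also flips — diminished becomes augmented — giving an augmented third.

A3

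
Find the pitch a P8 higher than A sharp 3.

A sharp 4

For an octave the letter name doesn't change: still A, an octave up.
A perfect octave is 12 semitones; 12 semitones up from A#3 gives A#4.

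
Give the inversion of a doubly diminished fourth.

Interval numbers invert to sum to nine: 4 + 5 = 9, so a fourth inverts to a fifth.
Quality inverts too: doubly diminished becomes doubly augmented. That makes the inversion a doubly augmented fifth.

doubly augmented fifth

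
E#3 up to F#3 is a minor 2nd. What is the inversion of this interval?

Inverted interval numbers add to nine, so a second pairs with a seventh (2 + 7 = 9).
The quality also flips — minor becomes major — giving a major seventh.

M7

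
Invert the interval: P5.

P4

Inverted interval numbers add to nine, so a fifth pairs with a fourth (5 + 4 = 9).
And perfect stays perfect under inversion, so we get a perfect fourth.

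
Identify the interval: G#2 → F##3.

major seventh

G to F spans seven letter names (G-A-B-C-D-E-F): a seventh.
Counting semitones, G#2→F##3 is 11, which is the major seventh.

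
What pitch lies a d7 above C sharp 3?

The seventh takes the letter from C up to B.
Moving 9 semitones up from C#3 (the size of a diminished seventh) reaches Bb3.

B flat 3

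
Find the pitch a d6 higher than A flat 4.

F double-flat 5

Six letter names up from A: F.
Moving 7 semitones up from Ab4 (the size of a diminished sixth) reaches Fbb5.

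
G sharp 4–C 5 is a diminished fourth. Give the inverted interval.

Inverted interval numbers add to nine, so a fourth pairs with a fifth (4 + 5 = 9).
And diminished becomes augmented under inversion, so we get an augmented fifth.

augmented 5th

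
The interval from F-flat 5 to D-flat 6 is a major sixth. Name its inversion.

minor 3rd

Interval numbers invert to sum to nine: 6 + 3 = 9, so a sixth inverts to a third.
And major becomes minor under inversion, so we get a minor third.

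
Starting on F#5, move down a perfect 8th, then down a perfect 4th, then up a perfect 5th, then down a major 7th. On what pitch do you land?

F#5 down a perfect octave → F#4 (12 semitones).
A perfect fourth down from F#4 is C#4.
Up a perfect fifth from C#4: G#4 (7 semitones up).
A major seventh down from G#4 is A3.

A3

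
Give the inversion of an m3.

The rule of nine gives the new number: 9 − 3 = 6, so a third becomes a sixth.
And minor becomes major under inversion, so we get a major sixth.

M6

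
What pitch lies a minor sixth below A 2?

Six letter names down from A: C.
A minor sixth is 8 semitones; 8 semitones down from A2 gives C#2.

C sharp 2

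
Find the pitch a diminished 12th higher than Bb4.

The twelfth's letter: B up five letter names plus an octave → F.
Moving 18 semitones up from Bb4 (the size of a diminished twelfth) reaches Fb6.

Fb6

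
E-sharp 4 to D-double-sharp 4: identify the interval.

m2

Descending from E#4 to D##4 is the same interval as ascending D##4 to E#4.
D to E spans two letter names (D-E) — that makes it a second of some quality.
A major second would be 2 semitones, but D##4 to E#4 is 1 — one semitone narrower, making it a minor second.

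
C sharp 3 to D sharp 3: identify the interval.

major 2nd

C to D spans two letter names (C-D) — that makes it a second of some quality.
The major second spans 2 semitones, and C#3 to D#3 is exactly 2 semitones — so this is a major second.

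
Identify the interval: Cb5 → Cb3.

Descending from Cb5 to Cb3 is the same interval as ascending Cb3 to Cb5.
C to C is the same letter name, plus 2 octaves, so the interval is some kind of fifteenth.
The perfect fifteenth spans 24 semitones, and Cb3 to Cb5 is exactly 24 semitones — so this is a perfect fifteenth.
(Equivalently, a compound perfect octave: a perfect octave plus an octave.)

perfect 15th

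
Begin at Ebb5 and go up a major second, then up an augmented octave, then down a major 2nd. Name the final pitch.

Eb6

Ebb5 up a major second → Fb5 (2 semitones).
An augmented octave up from Fb5 is F6.
A major second down from F6 is Eb6.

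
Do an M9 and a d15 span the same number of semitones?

A major ninth spans 14 semitones; a diminished fifteenth spans 23 semitones. They differ by 9.

No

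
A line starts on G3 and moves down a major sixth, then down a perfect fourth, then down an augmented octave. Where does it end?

G3 down a major sixth → Bb2 (9 semitones).
Down a perfect fourth from Bb2: F2 (5 semitones down).
Down an augmented octave from F2: Fb1 (13 semitones down).

Fb1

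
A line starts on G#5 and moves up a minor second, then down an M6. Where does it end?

C5

Up a minor second from G#5: A5 (1 semitone up).
Down a major sixth from A5: C5 (9 semitones down).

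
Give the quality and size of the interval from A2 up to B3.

major ninth

A to B spans two letter names (A-B), plus an octave, so the interval is some kind of ninth.
A2 to B3 is 14 semitones, matching the major ninth exactly, so the quality is major.
(Equivalently, a compound major second: a major second plus an octave.)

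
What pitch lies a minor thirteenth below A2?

The thirteenth's letter: A down six letter names plus an octave → C.
A minor thirteenth spans 20 semitones, so from A2 the target pitch is C#1.

C#1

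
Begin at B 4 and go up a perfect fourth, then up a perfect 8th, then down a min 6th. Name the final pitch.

G sharp 5

Up a perfect fourth from B4: E5 (5 semitones up).
A perfect octave up from E5 is E6.
Down a minor sixth from E6: G#5 (8 semitones down).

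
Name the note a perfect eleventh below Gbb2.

Four letters down from G (plus an octave) reaches D.
Moving 17 semitones down from Gbb2 (the size of a perfect eleventh) reaches Dbb1.

Dbb1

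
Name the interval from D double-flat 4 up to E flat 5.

augmented 9th

D to E spans two letter names (D-E), plus an octave, so the interval is some kind of ninth.
Dbb4 to Eb5 spans 15 semitones — one semitone wider than the major ninth (14) — giving an augmented ninth.
(Equivalently, a compound augmented second: an augmented second plus an octave.)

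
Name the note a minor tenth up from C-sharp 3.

E 4

Counting three letter names plus an octave up from C lands on E.
A minor tenth is 15 semitones; 15 semitones up from C#3 gives E4.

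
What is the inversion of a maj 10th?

m6

First reduce the compound major tenth to its simple form, a major third.
Inverted interval numbers add to nine, so a third pairs with a sixth (3 + 6 = 9).
The quality also flips — major becomes minor — giving a minor sixth.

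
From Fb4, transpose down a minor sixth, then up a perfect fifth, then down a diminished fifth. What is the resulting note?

A3

Fb4 down a minor sixth → Ab3 (8 semitones).
Ab3 up a perfect fifth → Eb4 (7 semitones).
Down a diminished fifth from Eb4: A3 (6 semitones down).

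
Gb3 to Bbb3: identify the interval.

G to B spans three letter names (G-A-B) — that makes it a third of some quality.
Gb3 to Bbb3 is 3 semitones, a half step short of the major third (4), so this is minor.

minor 3rd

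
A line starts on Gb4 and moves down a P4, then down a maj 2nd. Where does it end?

Cb4

A perfect fourth down from Gb4 is Db4.
Db4 down a major second → Cb4 (2 semitones).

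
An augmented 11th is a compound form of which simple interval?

Subtracting seven from the interval number removes an octave: 11 − 7 = 4.
That makes an augmented eleventh a compound augmented fourth — an octave plus an augmented fourth.

augmented fourth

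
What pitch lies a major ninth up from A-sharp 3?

Counting two letter names plus an octave up from A lands on B.
A major ninth spans 14 semitones, so from A#3 the target pitch is B#4.

B-sharp 4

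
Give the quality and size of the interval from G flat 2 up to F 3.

G to F spans seven letter names (G-A-B-C-D-E-F), so the interval is some kind of seventh.
The major seventh spans 11 semitones, and Gb2 to F3 is exactly 11 semitones — so this is a major seventh.

major seventh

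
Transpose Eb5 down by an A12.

Five letters down from E (plus an octave) reaches A.
Moving 20 semitones down from Eb5 (the size of an augmented twelfth) reaches Abb3.

Abb3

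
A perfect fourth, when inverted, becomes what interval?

The rule of nine gives the new number: 9 − 4 = 5, so a fourth becomes a fifth.
The quality also flips — perfect stays perfect — giving a perfect fifth.

perfect 5th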